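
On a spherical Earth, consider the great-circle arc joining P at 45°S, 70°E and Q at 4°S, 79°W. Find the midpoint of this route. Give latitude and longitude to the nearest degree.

≈ 55°S, 36°W

Convert each endpoint to a unit vector on the sphere (x = cos φ cos λ, y = cos φ sin λ, z = sin φ).
The central angle between the endpoints is δ = arccos(p₁·p₂) ≈ 2.160 rad (123.7°).
Interpolate at f = 1/2 with slerp weights a = sin((1−f)δ)/sin δ ≈ 1.060, b = sin(fδ)/sin δ ≈ 1.060.
p = a·p₁ + b·p₂ ≈ (0.458, -0.334, -0.824); φ = arcsin(p_z) ≈ -55.46°, λ = atan2(p_y, p_x) ≈ -36.07°.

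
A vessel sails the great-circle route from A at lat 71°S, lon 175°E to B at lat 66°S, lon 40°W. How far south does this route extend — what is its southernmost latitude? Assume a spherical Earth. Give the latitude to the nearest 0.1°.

≈ 83.3°S

The great circle lies in the plane with unit normal n̂ = (p₁ × p₂)/|p₁ × p₂|.
Here n̂_z ≈ +0.116; the vertex latitude is φ_max = arccos|n̂_z| ≈ 83.3°.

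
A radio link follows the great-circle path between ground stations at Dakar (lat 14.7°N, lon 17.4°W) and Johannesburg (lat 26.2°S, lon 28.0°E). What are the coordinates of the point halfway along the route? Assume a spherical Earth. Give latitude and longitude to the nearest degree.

≈ lat 6°S, lon 4°E

From cos δ = sin φ₁ sin φ₂ + cos φ₁ cos φ₂ cos Δλ, the central angle is δ ≈ 1.050 rad (60.2°).
Interpolate at f = 1/2 with slerp weights a = sin((1−f)δ)/sin δ ≈ 0.578, b = sin(fδ)/sin δ ≈ 0.578.
p = a·p₁ + b·p₂ ≈ (0.991, 0.076, -0.108); φ = arcsin(p_z) ≈ -6.23°, λ = atan2(p_y, p_x) ≈ 4.40°.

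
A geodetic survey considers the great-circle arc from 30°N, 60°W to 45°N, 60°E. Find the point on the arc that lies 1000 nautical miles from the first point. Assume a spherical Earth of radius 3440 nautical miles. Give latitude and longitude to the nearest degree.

≈ 42°N, 46°W

Write both endpoints as unit vectors p₁, p₂ with components (cos φ cos λ, cos φ sin λ, sin φ).
The central angle between the endpoints is δ = arccos(p₁·p₂) ≈ 1.523 rad (87.3°). The total great-circle distance is δ·R ≈ 1.523 × 3440 ≈ 5241 nmi, so the target fraction is f = 1000/5241 ≈ 0.191.
Interpolate at f ≈ 0.191 with slerp weights a = sin((1−f)δ)/sin δ ≈ 0.944, b = sin(fδ)/sin δ ≈ 0.287.
p = a·p₁ + b·p₂ ≈ (0.510, -0.533, 0.675); φ = arcsin(p_z) ≈ 42.46°, λ = atan2(p_y, p_x) ≈ -46.22°.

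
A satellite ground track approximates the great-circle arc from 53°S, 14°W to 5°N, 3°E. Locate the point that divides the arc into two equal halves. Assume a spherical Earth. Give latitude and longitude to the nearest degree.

From cos δ = sin φ₁ sin φ₂ + cos φ₁ cos φ₂ cos Δλ, the central angle is δ ≈ 1.043 rad (59.8°).
Interpolate at f = 1/2 with slerp weights a = sin((1−f)δ)/sin δ ≈ 0.577, b = sin(fδ)/sin δ ≈ 0.577.
p = a·p₁ + b·p₂ ≈ (0.910, -0.054, -0.410); φ = arcsin(p_z) ≈ -24.22°, λ = atan2(p_y, p_x) ≈ -3.39°.

≈ 24°S, 3°W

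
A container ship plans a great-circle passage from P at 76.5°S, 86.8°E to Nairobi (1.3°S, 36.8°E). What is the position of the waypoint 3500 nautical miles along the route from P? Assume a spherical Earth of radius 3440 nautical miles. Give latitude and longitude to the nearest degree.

≈ 23°S, 41°E

Convert each endpoint to a unit vector on the sphere (x = cos φ cos λ, y = cos φ sin λ, z = sin φ).
The central angle between the endpoints is δ = arccos(p₁·p₂) ≈ 1.398 rad (80.1°). The total great-circle distance is δ·R ≈ 1.398 × 3440 ≈ 4809 nmi, so the target fraction is f = 3500/4809 ≈ 0.728.
Interpolate at f ≈ 0.728 with slerp weights a = sin((1−f)δ)/sin δ ≈ 0.377, b = sin(fδ)/sin δ ≈ 0.864.
p = a·p₁ + b·p₂ ≈ (0.696, 0.605, -0.386); φ = arcsin(p_z) ≈ -22.71°, λ = atan2(p_y, p_x) ≈ 40.99°.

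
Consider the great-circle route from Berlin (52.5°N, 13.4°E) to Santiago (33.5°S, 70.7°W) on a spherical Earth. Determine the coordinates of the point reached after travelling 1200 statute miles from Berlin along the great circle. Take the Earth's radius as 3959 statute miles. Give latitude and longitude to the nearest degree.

The haversine formula gives a central angle δ ≈ 1.967 rad (112.7°) between the endpoints. The total great-circle distance is δ·R ≈ 1.967 × 3959 ≈ 7786 mi, so the target fraction is f = 1200/7786 ≈ 0.154.
Interpolate at f ≈ 0.154 with slerp weights a = sin((1−f)δ)/sin δ ≈ 1.079, b = sin(fδ)/sin δ ≈ 0.324.
p = a·p₁ + b·p₂ ≈ (0.728, -0.102, 0.678); φ = arcsin(p_z) ≈ 42.66°, λ = atan2(p_y, p_x) ≈ -8.00°.

≈ 43°N, 8°W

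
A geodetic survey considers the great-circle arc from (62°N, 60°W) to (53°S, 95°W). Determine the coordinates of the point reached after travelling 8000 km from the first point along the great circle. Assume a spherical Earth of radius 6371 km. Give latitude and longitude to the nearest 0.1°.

≈ (7.9°S, 82.1°W)

From cos δ = sin φ₁ sin φ₂ + cos φ₁ cos φ₂ cos Δλ, the central angle is δ ≈ 2.064 rad (118.3°). The total great-circle distance is δ·R ≈ 2.064 × 6371 ≈ 13152 km, so the target fraction is f = 8000/13152 ≈ 0.608.
Interpolate at f ≈ 0.608 with slerp weights a = sin((1−f)δ)/sin δ ≈ 0.821, b = sin(fδ)/sin δ ≈ 1.080.
p = a·p₁ + b·p₂ ≈ (0.136, -0.981, -0.137); φ = arcsin(p_z) ≈ -7.87°, λ = atan2(p_y, p_x) ≈ -82.10°.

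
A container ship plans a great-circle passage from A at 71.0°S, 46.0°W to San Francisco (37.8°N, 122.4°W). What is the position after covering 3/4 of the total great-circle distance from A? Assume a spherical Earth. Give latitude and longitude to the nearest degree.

≈ 9°N, 111°W

From cos δ = sin φ₁ sin φ₂ + cos φ₁ cos φ₂ cos Δλ, the central angle is δ ≈ 2.117 rad (121.3°).
Interpolate at f = 3/4 with slerp weights a = sin((1−f)δ)/sin δ ≈ 0.591, b = sin(fδ)/sin δ ≈ 1.170.
p = a·p₁ + b·p₂ ≈ (-0.362, -0.919, 0.159); φ = arcsin(p_z) ≈ 9.12°, λ = atan2(p_y, p_x) ≈ -111.49°.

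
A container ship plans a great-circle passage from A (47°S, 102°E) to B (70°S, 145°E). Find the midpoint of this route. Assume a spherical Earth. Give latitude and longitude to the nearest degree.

Write both endpoints as unit vectors p₁, p₂ with components (cos φ cos λ, cos φ sin λ, sin φ).
The central angle between the endpoints is δ = arccos(p₁·p₂) ≈ 0.540 rad (30.9°).
Interpolate at f = 1/2 with slerp weights a = sin((1−f)δ)/sin δ ≈ 0.519, b = sin(fδ)/sin δ ≈ 0.519.
p = a·p₁ + b·p₂ ≈ (-0.219, 0.448, -0.867); φ = arcsin(p_z) ≈ -60.10°, λ = atan2(p_y, p_x) ≈ 116.05°.

≈ (60°S, 116°E)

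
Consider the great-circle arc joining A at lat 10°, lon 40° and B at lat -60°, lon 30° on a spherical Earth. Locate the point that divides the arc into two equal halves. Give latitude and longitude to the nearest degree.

From cos δ = sin φ₁ sin φ₂ + cos φ₁ cos φ₂ cos Δλ, the central angle is δ ≈ 1.230 rad (70.5°).
Interpolate at f = 1/2 with slerp weights a = sin((1−f)δ)/sin δ ≈ 0.612, b = sin(fδ)/sin δ ≈ 0.612.
p = a·p₁ + b·p₂ ≈ (0.727, 0.540, -0.424); φ = arcsin(p_z) ≈ -25.07°, λ = atan2(p_y, p_x) ≈ 36.64°.

≈ lat -25°, lon 37°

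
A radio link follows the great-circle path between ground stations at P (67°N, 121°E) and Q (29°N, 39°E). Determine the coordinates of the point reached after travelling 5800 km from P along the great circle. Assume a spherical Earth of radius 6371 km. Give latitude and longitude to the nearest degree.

≈ (36°N, 44°E)

Convert each endpoint to a unit vector on the sphere (x = cos φ cos λ, y = cos φ sin λ, z = sin φ).
The central angle between the endpoints is δ = arccos(p₁·p₂) ≈ 1.054 rad (60.4°). The total great-circle distance is δ·R ≈ 1.054 × 6371 ≈ 6717 km, so the target fraction is f = 5800/6717 ≈ 0.863.
Interpolate at f ≈ 0.863 with slerp weights a = sin((1−f)δ)/sin δ ≈ 0.165, b = sin(fδ)/sin δ ≈ 0.908.
p = a·p₁ + b·p₂ ≈ (0.584, 0.555, 0.592); φ = arcsin(p_z) ≈ 36.31°, λ = atan2(p_y, p_x) ≈ 43.54°.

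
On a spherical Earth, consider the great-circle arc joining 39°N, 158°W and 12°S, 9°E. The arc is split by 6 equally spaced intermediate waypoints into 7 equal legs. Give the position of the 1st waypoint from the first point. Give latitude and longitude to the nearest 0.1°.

≈ 57.2°N, 140.3°W

Write both endpoints as unit vectors p₁, p₂ with components (cos φ cos λ, cos φ sin λ, sin φ).
The central angle between the endpoints is δ = arccos(p₁·p₂) ≈ 2.629 rad (150.6°).
Interpolate at f = 1/7 with slerp weights a = sin((1−f)δ)/sin δ ≈ 1.582, b = sin(fδ)/sin δ ≈ 0.748.
p = a·p₁ + b·p₂ ≈ (-0.417, -0.346, 0.840); φ = arcsin(p_z) ≈ 57.16°, λ = atan2(p_y, p_x) ≈ -140.33°.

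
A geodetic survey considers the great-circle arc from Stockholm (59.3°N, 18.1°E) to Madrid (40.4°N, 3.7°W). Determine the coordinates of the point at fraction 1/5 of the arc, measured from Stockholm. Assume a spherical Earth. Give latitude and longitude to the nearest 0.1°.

Write both endpoints as unit vectors p₁, p₂ with components (cos φ cos λ, cos φ sin λ, sin φ).
The central angle between the endpoints is δ = arccos(p₁·p₂) ≈ 0.407 rad (23.3°).
Interpolate at f = 1/5 with slerp weights a = sin((1−f)δ)/sin δ ≈ 0.808, b = sin(fδ)/sin δ ≈ 0.205.
p = a·p₁ + b·p₂ ≈ (0.548, 0.118, 0.828); φ = arcsin(p_z) ≈ 55.89°, λ = atan2(p_y, p_x) ≈ 12.15°.

≈ 55.9°N, 12.2°E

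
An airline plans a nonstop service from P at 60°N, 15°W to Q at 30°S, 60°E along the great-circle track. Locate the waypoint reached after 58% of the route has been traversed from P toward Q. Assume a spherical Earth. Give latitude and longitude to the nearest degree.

≈ 11°N, 38°E

Convert each endpoint to a unit vector on the sphere (x = cos φ cos λ, y = cos φ sin λ, z = sin φ).
The central angle between the endpoints is δ = arccos(p₁·p₂) ≈ 1.898 rad (108.7°).
Interpolate at f = 0.58 with slerp weights a = sin((1−f)δ)/sin δ ≈ 0.755, b = sin(fδ)/sin δ ≈ 0.941.
p = a·p₁ + b·p₂ ≈ (0.772, 0.608, 0.183); φ = arcsin(p_z) ≈ 10.57°, λ = atan2(p_y, p_x) ≈ 38.22°.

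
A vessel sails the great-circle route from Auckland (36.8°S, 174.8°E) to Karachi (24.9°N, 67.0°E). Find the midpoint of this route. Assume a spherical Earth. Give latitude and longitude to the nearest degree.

≈ (10°S, 116°E)

The haversine formula gives a central angle δ ≈ 2.065 rad (118.3°) between the endpoints.
Interpolate at f = 1/2 with slerp weights a = sin((1−f)δ)/sin δ ≈ 0.975, b = sin(fδ)/sin δ ≈ 0.975.
p = a·p₁ + b·p₂ ≈ (-0.432, 0.885, -0.174); φ = arcsin(p_z) ≈ -10.00°, λ = atan2(p_y, p_x) ≈ 116.02°.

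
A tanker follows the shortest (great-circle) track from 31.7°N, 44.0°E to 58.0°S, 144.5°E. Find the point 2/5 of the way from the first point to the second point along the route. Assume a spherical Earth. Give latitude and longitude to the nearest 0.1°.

≈ 9.1°S, 71.8°E

Write both endpoints as unit vectors p₁, p₂ with components (cos φ cos λ, cos φ sin λ, sin φ).
The central angle between the endpoints is δ = arccos(p₁·p₂) ≈ 2.127 rad (121.9°).
Interpolate at f = 2/5 with slerp weights a = sin((1−f)δ)/sin δ ≈ 1.127, b = sin(fδ)/sin δ ≈ 0.885.
p = a·p₁ + b·p₂ ≈ (0.308, 0.938, -0.159); φ = arcsin(p_z) ≈ -9.13°, λ = atan2(p_y, p_x) ≈ 71.84°.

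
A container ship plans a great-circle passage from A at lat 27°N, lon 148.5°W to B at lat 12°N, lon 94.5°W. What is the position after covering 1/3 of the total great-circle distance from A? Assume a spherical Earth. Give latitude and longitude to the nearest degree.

The haversine formula gives a central angle δ ≈ 0.919 rad (52.7°) between the endpoints.
Interpolate at f = 1/3 with slerp weights a = sin((1−f)δ)/sin δ ≈ 0.723, b = sin(fδ)/sin δ ≈ 0.379.
p = a·p₁ + b·p₂ ≈ (-0.579, -0.707, 0.407); φ = arcsin(p_z) ≈ 24.03°, λ = atan2(p_y, p_x) ≈ -129.31°.

≈ lat 24°N, lon 129°W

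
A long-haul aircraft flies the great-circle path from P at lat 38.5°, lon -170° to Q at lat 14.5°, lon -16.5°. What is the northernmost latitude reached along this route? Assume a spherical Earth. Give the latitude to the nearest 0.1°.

≈ 66.6°

The great circle lies in the plane with unit normal n̂ = (p₁ × p₂)/|p₁ × p₂|.
Here n̂_z ≈ +0.396; the vertex latitude is φ_max = arccos|n̂_z| ≈ 66.6°.
Check via Clairaut: cos φ_max = |cos φ₁| · sin C = cos(38.5°)·sin(30.4°) ≈ 0.396, again giving ≈ 66.6°.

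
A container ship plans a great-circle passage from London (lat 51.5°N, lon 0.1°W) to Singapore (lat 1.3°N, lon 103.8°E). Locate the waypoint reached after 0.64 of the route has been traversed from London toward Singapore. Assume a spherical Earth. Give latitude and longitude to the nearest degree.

≈ lat 28°N, lon 80°E

The haversine formula gives a central angle δ ≈ 1.703 rad (97.6°) between the endpoints.
Interpolate at f = 0.64 with slerp weights a = sin((1−f)δ)/sin δ ≈ 0.580, b = sin(fδ)/sin δ ≈ 0.894.
p = a·p₁ + b·p₂ ≈ (0.148, 0.868, 0.475); φ = arcsin(p_z) ≈ 28.33°, λ = atan2(p_y, p_x) ≈ 80.32°.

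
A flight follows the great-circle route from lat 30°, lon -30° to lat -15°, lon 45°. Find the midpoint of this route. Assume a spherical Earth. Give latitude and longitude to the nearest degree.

Convert each endpoint to a unit vector on the sphere (x = cos φ cos λ, y = cos φ sin λ, z = sin φ).
The central angle between the endpoints is δ = arccos(p₁·p₂) ≈ 1.484 rad (85.0°).
Interpolate at f = 1/2 with slerp weights a = sin((1−f)δ)/sin δ ≈ 0.678, b = sin(fδ)/sin δ ≈ 0.678.
p = a·p₁ + b·p₂ ≈ (0.972, 0.170, 0.164); φ = arcsin(p_z) ≈ 9.41°, λ = atan2(p_y, p_x) ≈ 9.90°.

≈ lat 9°, lon 10°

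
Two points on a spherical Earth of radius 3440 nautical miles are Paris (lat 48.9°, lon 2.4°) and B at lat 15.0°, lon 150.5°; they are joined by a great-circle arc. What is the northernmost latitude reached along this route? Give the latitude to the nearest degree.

≈ 69°

The great circle lies in the plane with unit normal n̂ = (p₁ × p₂)/|p₁ × p₂|.
Here n̂_z ≈ +0.357; the vertex latitude is φ_max = arccos|n̂_z| ≈ 69.1°.
Check via Clairaut: cos φ_max = |cos φ₁| · sin C = cos(48.9°)·sin(32.9°) ≈ 0.357, again giving ≈ 69.1°.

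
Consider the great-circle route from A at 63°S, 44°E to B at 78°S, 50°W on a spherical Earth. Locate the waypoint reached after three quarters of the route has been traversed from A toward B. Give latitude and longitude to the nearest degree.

≈ 79°S, 12°W

From cos δ = sin φ₁ sin φ₂ + cos φ₁ cos φ₂ cos Δλ, the central angle is δ ≈ 0.526 rad (30.1°).
Interpolate at f = 3/4 with slerp weights a = sin((1−f)δ)/sin δ ≈ 0.261, b = sin(fδ)/sin δ ≈ 0.765.
p = a·p₁ + b·p₂ ≈ (0.188, -0.040, -0.981); φ = arcsin(p_z) ≈ -78.95°, λ = atan2(p_y, p_x) ≈ -11.91°.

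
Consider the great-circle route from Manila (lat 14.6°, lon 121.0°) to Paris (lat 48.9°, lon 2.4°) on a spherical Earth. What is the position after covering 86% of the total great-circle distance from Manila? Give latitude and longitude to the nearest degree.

≈ lat 54°, lon 22°

Write both endpoints as unit vectors p₁, p₂ with components (cos φ cos λ, cos φ sin λ, sin φ).
The central angle between the endpoints is δ = arccos(p₁·p₂) ≈ 1.686 rad (96.6°).
Interpolate at f = 0.86 with slerp weights a = sin((1−f)δ)/sin δ ≈ 0.235, b = sin(fδ)/sin δ ≈ 0.999.
p = a·p₁ + b·p₂ ≈ (0.539, 0.223, 0.812); φ = arcsin(p_z) ≈ 54.32°, λ = atan2(p_y, p_x) ≈ 22.45°.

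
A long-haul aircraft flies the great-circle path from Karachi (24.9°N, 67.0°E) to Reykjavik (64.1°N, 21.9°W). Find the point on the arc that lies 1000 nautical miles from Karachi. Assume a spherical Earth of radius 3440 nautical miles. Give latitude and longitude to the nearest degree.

≈ (39°N, 57°E)

Convert each endpoint to a unit vector on the sphere (x = cos φ cos λ, y = cos φ sin λ, z = sin φ).
The central angle between the endpoints is δ = arccos(p₁·p₂) ≈ 1.174 rad (67.3°). The total great-circle distance is δ·R ≈ 1.174 × 3440 ≈ 4039 nmi, so the target fraction is f = 1000/4039 ≈ 0.248.
Interpolate at f ≈ 0.248 with slerp weights a = sin((1−f)δ)/sin δ ≈ 0.838, b = sin(fδ)/sin δ ≈ 0.311.
p = a·p₁ + b·p₂ ≈ (0.423, 0.649, 0.632); φ = arcsin(p_z) ≈ 39.22°, λ = atan2(p_y, p_x) ≈ 56.91°.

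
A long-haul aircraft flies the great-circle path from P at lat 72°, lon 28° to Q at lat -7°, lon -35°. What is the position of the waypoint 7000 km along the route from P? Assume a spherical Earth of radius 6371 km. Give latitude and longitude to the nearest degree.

The haversine formula gives a central angle δ ≈ 1.547 rad (88.7°) between the endpoints. The total great-circle distance is δ·R ≈ 1.547 × 6371 ≈ 9859 km, so the target fraction is f = 7000/9859 ≈ 0.710.
Interpolate at f ≈ 0.710 with slerp weights a = sin((1−f)δ)/sin δ ≈ 0.434, b = sin(fδ)/sin δ ≈ 0.891.
p = a·p₁ + b·p₂ ≈ (0.843, -0.444, 0.304); φ = arcsin(p_z) ≈ 17.71°, λ = atan2(p_y, p_x) ≈ -27.80°.

≈ lat 18°, lon -28°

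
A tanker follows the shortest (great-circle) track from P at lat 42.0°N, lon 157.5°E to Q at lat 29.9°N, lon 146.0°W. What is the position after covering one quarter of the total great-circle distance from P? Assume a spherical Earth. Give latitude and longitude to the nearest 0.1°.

From cos δ = sin φ₁ sin φ₂ + cos φ₁ cos φ₂ cos Δλ, the central angle is δ ≈ 0.811 rad (46.4°).
Interpolate at f = 1/4 with slerp weights a = sin((1−f)δ)/sin δ ≈ 0.788, b = sin(fδ)/sin δ ≈ 0.278.
p = a·p₁ + b·p₂ ≈ (-0.741, 0.090, 0.666); φ = arcsin(p_z) ≈ 41.75°, λ = atan2(p_y, p_x) ≈ 173.11°.

≈ lat 41.7°N, lon 173.1°E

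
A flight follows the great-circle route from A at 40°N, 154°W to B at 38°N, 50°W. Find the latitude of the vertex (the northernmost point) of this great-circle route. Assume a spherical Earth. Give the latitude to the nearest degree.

The great circle lies in the plane with unit normal n̂ = (p₁ × p₂)/|p₁ × p₂|.
Here n̂_z ≈ +0.605; the vertex latitude is φ_max = arccos|n̂_z| ≈ 52.8°.
Check via Clairaut: cos φ_max = |cos φ₁| · sin C = cos(40.0°)·sin(52.1°) ≈ 0.605, again giving ≈ 52.8°.

≈ 53°N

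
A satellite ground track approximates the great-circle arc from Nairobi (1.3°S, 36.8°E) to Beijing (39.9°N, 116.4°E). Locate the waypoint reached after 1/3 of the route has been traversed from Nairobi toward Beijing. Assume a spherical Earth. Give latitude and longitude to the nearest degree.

From cos δ = sin φ₁ sin φ₂ + cos φ₁ cos φ₂ cos Δλ, the central angle is δ ≈ 1.447 rad (82.9°).
Interpolate at f = 1/3 with slerp weights a = sin((1−f)δ)/sin δ ≈ 0.828, b = sin(fδ)/sin δ ≈ 0.467.
p = a·p₁ + b·p₂ ≈ (0.503, 0.817, 0.281); φ = arcsin(p_z) ≈ 16.32°, λ = atan2(p_y, p_x) ≈ 58.36°.

≈ 16°N, 58°E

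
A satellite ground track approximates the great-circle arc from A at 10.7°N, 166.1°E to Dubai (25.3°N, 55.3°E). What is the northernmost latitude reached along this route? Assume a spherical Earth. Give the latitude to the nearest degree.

≈ 31°N

The great circle lies in the plane with unit normal n̂ = (p₁ × p₂)/|p₁ × p₂|.
Here n̂_z ≈ -0.855; the vertex latitude is φ_max = arccos|n̂_z| ≈ 31.3°.
Check via Clairaut: cos φ_max = |cos φ₁| · sin C = cos(10.7°)·sin(60.4°) ≈ 0.855, again giving ≈ 31.3°.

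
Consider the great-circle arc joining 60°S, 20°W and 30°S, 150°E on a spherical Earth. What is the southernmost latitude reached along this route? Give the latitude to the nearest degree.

The great circle lies in the plane with unit normal n̂ = (p₁ × p₂)/|p₁ × p₂|.
Here n̂_z ≈ +0.075; the vertex latitude is φ_max = arccos|n̂_z| ≈ 85.7°.
Check via Clairaut: cos φ_max = |cos φ₁| · sin C = cos(60.0°)·sin(171.4°) ≈ 0.075, again giving ≈ 85.7°.

≈ 86°S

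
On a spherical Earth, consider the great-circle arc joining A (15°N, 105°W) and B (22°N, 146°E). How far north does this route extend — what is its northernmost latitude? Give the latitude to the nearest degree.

The great circle lies in the plane with unit normal n̂ = (p₁ × p₂)/|p₁ × p₂|.
Here n̂_z ≈ -0.863; the vertex latitude is φ_max = arccos|n̂_z| ≈ 30.3°.
Check via Clairaut: cos φ_max = |cos φ₁| · sin C = cos(15.0°)·sin(63.3°) ≈ 0.863, again giving ≈ 30.3°.

≈ 30°N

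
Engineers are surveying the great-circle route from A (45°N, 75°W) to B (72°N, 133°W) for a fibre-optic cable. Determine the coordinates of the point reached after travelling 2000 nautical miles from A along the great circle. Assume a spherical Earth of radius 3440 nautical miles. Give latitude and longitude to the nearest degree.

The haversine formula gives a central angle δ ≈ 0.663 rad (38.0°) between the endpoints. The total great-circle distance is δ·R ≈ 0.663 × 3440 ≈ 2280 nmi, so the target fraction is f = 2000/2280 ≈ 0.877.
Interpolate at f ≈ 0.877 with slerp weights a = sin((1−f)δ)/sin δ ≈ 0.132, b = sin(fδ)/sin δ ≈ 0.893.
p = a·p₁ + b·p₂ ≈ (-0.164, -0.292, 0.942); φ = arcsin(p_z) ≈ 70.44°, λ = atan2(p_y, p_x) ≈ -119.31°.

≈ (70°N, 119°W)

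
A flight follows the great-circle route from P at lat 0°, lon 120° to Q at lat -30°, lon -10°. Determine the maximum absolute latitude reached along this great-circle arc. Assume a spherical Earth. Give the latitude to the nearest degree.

The great circle lies in the plane with unit normal n̂ = (p₁ × p₂)/|p₁ × p₂|.
Here n̂_z ≈ -0.799; the vertex latitude is φ_max = arccos|n̂_z| ≈ 37.0°.
Check via Clairaut: cos φ_max = |cos φ₁| · sin C = cos(0.0°)·sin(127.0°) ≈ 0.799, again giving ≈ 37.0°.

≈ -37°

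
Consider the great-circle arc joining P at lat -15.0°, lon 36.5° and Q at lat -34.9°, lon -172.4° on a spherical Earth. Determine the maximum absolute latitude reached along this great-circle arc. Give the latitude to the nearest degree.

≈ -63°

The great circle lies in the plane with unit normal n̂ = (p₁ × p₂)/|p₁ × p₂|.
Here n̂_z ≈ +0.457; the vertex latitude is φ_max = arccos|n̂_z| ≈ 62.8°.
Check via Clairaut: cos φ_max = |cos φ₁| · sin C = cos(15.0°)·sin(151.8°) ≈ 0.457, again giving ≈ 62.8°.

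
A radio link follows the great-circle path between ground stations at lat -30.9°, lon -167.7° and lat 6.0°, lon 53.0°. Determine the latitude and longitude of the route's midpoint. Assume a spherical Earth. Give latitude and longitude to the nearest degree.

≈ lat -32°, lon 111°

The haversine formula gives a central angle δ ≈ 2.347 rad (134.5°) between the endpoints.
Interpolate at f = 1/2 with slerp weights a = sin((1−f)δ)/sin δ ≈ 1.292, b = sin(fδ)/sin δ ≈ 1.292.
p = a·p₁ + b·p₂ ≈ (-0.310, 0.790, -0.529); φ = arcsin(p_z) ≈ -31.91°, λ = atan2(p_y, p_x) ≈ 111.42°.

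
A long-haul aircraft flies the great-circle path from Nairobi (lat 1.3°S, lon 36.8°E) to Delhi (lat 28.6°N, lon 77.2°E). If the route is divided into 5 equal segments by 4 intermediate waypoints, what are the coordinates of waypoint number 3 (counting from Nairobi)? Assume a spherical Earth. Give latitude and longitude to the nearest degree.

≈ lat 18°N, lon 60°E

Write both endpoints as unit vectors p₁, p₂ with components (cos φ cos λ, cos φ sin λ, sin φ).
The central angle between the endpoints is δ = arccos(p₁·p₂) ≈ 0.853 rad (48.9°).
Interpolate at f = 3/5 with slerp weights a = sin((1−f)δ)/sin δ ≈ 0.444, b = sin(fδ)/sin δ ≈ 0.650.
p = a·p₁ + b·p₂ ≈ (0.482, 0.823, 0.301); φ = arcsin(p_z) ≈ 17.53°, λ = atan2(p_y, p_x) ≈ 59.63°.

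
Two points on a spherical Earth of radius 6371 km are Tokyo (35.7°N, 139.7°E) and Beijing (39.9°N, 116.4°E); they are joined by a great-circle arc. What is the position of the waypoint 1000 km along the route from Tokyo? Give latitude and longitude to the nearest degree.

Convert each endpoint to a unit vector on the sphere (x = cos φ cos λ, y = cos φ sin λ, z = sin φ).
The central angle between the endpoints is δ = arccos(p₁·p₂) ≈ 0.329 rad (18.8°). The total great-circle distance is δ·R ≈ 0.329 × 6371 ≈ 2093 km, so the target fraction is f = 1000/2093 ≈ 0.478.
Interpolate at f ≈ 0.478 with slerp weights a = sin((1−f)δ)/sin δ ≈ 0.529, b = sin(fδ)/sin δ ≈ 0.484.
p = a·p₁ + b·p₂ ≈ (-0.493, 0.611, 0.620); φ = arcsin(p_z) ≈ 38.28°, λ = atan2(p_y, p_x) ≈ 128.91°.

≈ 38°N, 129°E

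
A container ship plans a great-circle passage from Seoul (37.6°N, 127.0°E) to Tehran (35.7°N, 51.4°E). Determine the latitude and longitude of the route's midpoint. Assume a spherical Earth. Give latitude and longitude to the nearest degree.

≈ 43°N, 89°E

Convert each endpoint to a unit vector on the sphere (x = cos φ cos λ, y = cos φ sin λ, z = sin φ).
The central angle between the endpoints is δ = arccos(p₁·p₂) ≈ 1.029 rad (58.9°).
Interpolate at f = 1/2 with slerp weights a = sin((1−f)δ)/sin δ ≈ 0.574, b = sin(fδ)/sin δ ≈ 0.574.
p = a·p₁ + b·p₂ ≈ (0.017, 0.728, 0.686); φ = arcsin(p_z) ≈ 43.28°, λ = atan2(p_y, p_x) ≈ 88.65°.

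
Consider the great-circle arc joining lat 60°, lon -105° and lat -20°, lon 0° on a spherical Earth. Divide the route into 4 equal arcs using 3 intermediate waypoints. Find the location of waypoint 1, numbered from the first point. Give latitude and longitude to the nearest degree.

≈ lat 50°, lon -56°

Convert each endpoint to a unit vector on the sphere (x = cos φ cos λ, y = cos φ sin λ, z = sin φ).
The central angle between the endpoints is δ = arccos(p₁·p₂) ≈ 2.002 rad (114.7°).
Interpolate at f = 1/4 with slerp weights a = sin((1−f)δ)/sin δ ≈ 1.098, b = sin(fδ)/sin δ ≈ 0.528.
p = a·p₁ + b·p₂ ≈ (0.354, -0.530, 0.770); φ = arcsin(p_z) ≈ 50.38°, λ = atan2(p_y, p_x) ≈ -56.26°.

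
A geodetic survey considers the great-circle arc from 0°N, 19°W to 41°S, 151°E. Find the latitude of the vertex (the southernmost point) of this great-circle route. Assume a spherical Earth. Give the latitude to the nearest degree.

≈ 79°S

The great circle lies in the plane with unit normal n̂ = (p₁ × p₂)/|p₁ × p₂|.
Here n̂_z ≈ +0.196; the vertex latitude is φ_max = arccos|n̂_z| ≈ 78.7°.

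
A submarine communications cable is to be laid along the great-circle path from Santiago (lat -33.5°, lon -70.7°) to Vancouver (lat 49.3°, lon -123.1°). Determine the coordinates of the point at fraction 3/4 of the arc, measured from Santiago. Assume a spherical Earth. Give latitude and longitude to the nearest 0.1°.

≈ lat 29.8°, lon -105.2°

From cos δ = sin φ₁ sin φ₂ + cos φ₁ cos φ₂ cos Δλ, the central angle is δ ≈ 1.658 rad (95.0°).
Interpolate at f = 3/4 with slerp weights a = sin((1−f)δ)/sin δ ≈ 0.404, b = sin(fδ)/sin δ ≈ 0.950.
p = a·p₁ + b·p₂ ≈ (-0.227, -0.837, 0.497); φ = arcsin(p_z) ≈ 29.83°, λ = atan2(p_y, p_x) ≈ -105.17°.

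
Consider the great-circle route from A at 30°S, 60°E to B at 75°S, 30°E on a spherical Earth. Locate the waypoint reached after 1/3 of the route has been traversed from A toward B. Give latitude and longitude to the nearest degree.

≈ 45°S, 56°E

From cos δ = sin φ₁ sin φ₂ + cos φ₁ cos φ₂ cos Δλ, the central angle is δ ≈ 0.827 rad (47.4°).
Interpolate at f = 1/3 with slerp weights a = sin((1−f)δ)/sin δ ≈ 0.712, b = sin(fδ)/sin δ ≈ 0.370.
p = a·p₁ + b·p₂ ≈ (0.391, 0.582, -0.713); φ = arcsin(p_z) ≈ -45.49°, λ = atan2(p_y, p_x) ≈ 56.08°.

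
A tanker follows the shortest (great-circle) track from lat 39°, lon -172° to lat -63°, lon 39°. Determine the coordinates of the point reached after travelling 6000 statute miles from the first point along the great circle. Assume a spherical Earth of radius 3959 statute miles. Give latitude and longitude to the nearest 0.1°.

≈ lat -40.8°, lon 150.4°

Convert each endpoint to a unit vector on the sphere (x = cos φ cos λ, y = cos φ sin λ, z = sin φ).
The central angle between the endpoints is δ = arccos(p₁·p₂) ≈ 2.612 rad (149.7°). The total great-circle distance is δ·R ≈ 2.612 × 3959 ≈ 10342 mi, so the target fraction is f = 6000/10342 ≈ 0.580.
Interpolate at f ≈ 0.580 with slerp weights a = sin((1−f)δ)/sin δ ≈ 1.762, b = sin(fδ)/sin δ ≈ 1.977.
p = a·p₁ + b·p₂ ≈ (-0.658, 0.374, -0.653); φ = arcsin(p_z) ≈ -40.77°, λ = atan2(p_y, p_x) ≈ 150.38°.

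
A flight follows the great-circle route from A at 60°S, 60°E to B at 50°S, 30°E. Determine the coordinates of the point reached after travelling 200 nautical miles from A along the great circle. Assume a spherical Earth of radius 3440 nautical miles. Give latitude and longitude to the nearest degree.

The haversine formula gives a central angle δ ≈ 0.343 rad (19.7°) between the endpoints. The total great-circle distance is δ·R ≈ 0.343 × 3440 ≈ 1180 nmi, so the target fraction is f = 200/1180 ≈ 0.170.
Interpolate at f ≈ 0.170 with slerp weights a = sin((1−f)δ)/sin δ ≈ 0.836, b = sin(fδ)/sin δ ≈ 0.173.
p = a·p₁ + b·p₂ ≈ (0.305, 0.417, -0.856); φ = arcsin(p_z) ≈ -58.87°, λ = atan2(p_y, p_x) ≈ 53.83°.

≈ 59°S, 54°E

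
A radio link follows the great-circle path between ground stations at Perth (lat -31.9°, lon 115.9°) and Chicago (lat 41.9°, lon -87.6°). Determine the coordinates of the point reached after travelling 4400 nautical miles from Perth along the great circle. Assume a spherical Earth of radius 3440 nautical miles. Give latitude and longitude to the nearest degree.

The haversine formula gives a central angle δ ≈ 2.772 rad (158.8°) between the endpoints. The total great-circle distance is δ·R ≈ 2.772 × 3440 ≈ 9535 nmi, so the target fraction is f = 4400/9535 ≈ 0.461.
Interpolate at f ≈ 0.461 with slerp weights a = sin((1−f)δ)/sin δ ≈ 2.758, b = sin(fδ)/sin δ ≈ 2.650.
p = a·p₁ + b·p₂ ≈ (-0.940, 0.136, 0.312); φ = arcsin(p_z) ≈ 18.18°, λ = atan2(p_y, p_x) ≈ 171.77°.

≈ lat 18°, lon 172°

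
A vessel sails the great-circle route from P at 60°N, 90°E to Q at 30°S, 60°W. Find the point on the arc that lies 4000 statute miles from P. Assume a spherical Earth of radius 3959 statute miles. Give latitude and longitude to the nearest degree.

Convert each endpoint to a unit vector on the sphere (x = cos φ cos λ, y = cos φ sin λ, z = sin φ).
The central angle between the endpoints is δ = arccos(p₁·p₂) ≈ 2.512 rad (143.9°). The total great-circle distance is δ·R ≈ 2.512 × 3959 ≈ 9943 mi, so the target fraction is f = 4000/9943 ≈ 0.402.
Interpolate at f ≈ 0.402 with slerp weights a = sin((1−f)δ)/sin δ ≈ 1.693, b = sin(fδ)/sin δ ≈ 1.438.
p = a·p₁ + b·p₂ ≈ (0.623, -0.232, 0.748); φ = arcsin(p_z) ≈ 48.38°, λ = atan2(p_y, p_x) ≈ -20.41°.

≈ 48°N, 20°W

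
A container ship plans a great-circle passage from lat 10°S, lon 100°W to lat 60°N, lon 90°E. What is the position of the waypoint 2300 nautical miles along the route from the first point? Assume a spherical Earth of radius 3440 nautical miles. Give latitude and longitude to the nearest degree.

≈ lat 28°N, lon 105°W

Convert each endpoint to a unit vector on the sphere (x = cos φ cos λ, y = cos φ sin λ, z = sin φ).
The central angle between the endpoints is δ = arccos(p₁·p₂) ≈ 2.259 rad (129.4°). The total great-circle distance is δ·R ≈ 2.259 × 3440 ≈ 7772 nmi, so the target fraction is f = 2300/7772 ≈ 0.296.
Interpolate at f ≈ 0.296 with slerp weights a = sin((1−f)δ)/sin δ ≈ 1.295, b = sin(fδ)/sin δ ≈ 0.803.
p = a·p₁ + b·p₂ ≈ (-0.221, -0.854, 0.470); φ = arcsin(p_z) ≈ 28.06°, λ = atan2(p_y, p_x) ≈ -104.53°.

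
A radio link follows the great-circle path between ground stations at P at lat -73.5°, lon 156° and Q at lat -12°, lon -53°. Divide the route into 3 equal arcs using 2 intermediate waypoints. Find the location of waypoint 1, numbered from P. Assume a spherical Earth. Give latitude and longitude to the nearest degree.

≈ lat -72°, lon -76°

Convert each endpoint to a unit vector on the sphere (x = cos φ cos λ, y = cos φ sin λ, z = sin φ).
The central angle between the endpoints is δ = arccos(p₁·p₂) ≈ 1.614 rad (92.5°).
Interpolate at f = 1/3 with slerp weights a = sin((1−f)δ)/sin δ ≈ 0.881, b = sin(fδ)/sin δ ≈ 0.513.
p = a·p₁ + b·p₂ ≈ (0.073, -0.299, -0.951); φ = arcsin(p_z) ≈ -72.07°, λ = atan2(p_y, p_x) ≈ -76.21°.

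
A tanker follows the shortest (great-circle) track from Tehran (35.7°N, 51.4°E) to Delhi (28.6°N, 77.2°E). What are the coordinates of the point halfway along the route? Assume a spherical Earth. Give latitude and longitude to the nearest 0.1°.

Convert each endpoint to a unit vector on the sphere (x = cos φ cos λ, y = cos φ sin λ, z = sin φ).
The central angle between the endpoints is δ = arccos(p₁·p₂) ≈ 0.399 rad (22.9°).
Interpolate at f = 1/2 with slerp weights a = sin((1−f)δ)/sin δ ≈ 0.510, b = sin(fδ)/sin δ ≈ 0.510.
p = a·p₁ + b·p₂ ≈ (0.358, 0.761, 0.542); φ = arcsin(p_z) ≈ 32.81°, λ = atan2(p_y, p_x) ≈ 64.81°.

≈ (32.8°N, 64.8°E)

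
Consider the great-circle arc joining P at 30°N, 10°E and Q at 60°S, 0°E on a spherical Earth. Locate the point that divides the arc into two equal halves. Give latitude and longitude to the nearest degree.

The haversine formula gives a central angle δ ≈ 1.577 rad (90.4°) between the endpoints.
Interpolate at f = 1/2 with slerp weights a = sin((1−f)δ)/sin δ ≈ 0.709, b = sin(fδ)/sin δ ≈ 0.709.
p = a·p₁ + b·p₂ ≈ (0.960, 0.107, -0.260); φ = arcsin(p_z) ≈ -15.05°, λ = atan2(p_y, p_x) ≈ 6.34°.

≈ 15°S, 6°E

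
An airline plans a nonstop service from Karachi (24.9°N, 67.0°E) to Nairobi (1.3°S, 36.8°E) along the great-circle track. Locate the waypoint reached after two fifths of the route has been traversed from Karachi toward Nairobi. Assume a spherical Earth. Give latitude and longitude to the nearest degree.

≈ 15°N, 54°E

From cos δ = sin φ₁ sin φ₂ + cos φ₁ cos φ₂ cos Δλ, the central angle is δ ≈ 0.685 rad (39.3°).
Interpolate at f = 2/5 with slerp weights a = sin((1−f)δ)/sin δ ≈ 0.632, b = sin(fδ)/sin δ ≈ 0.428.
p = a·p₁ + b·p₂ ≈ (0.566, 0.783, 0.256); φ = arcsin(p_z) ≈ 14.84°, λ = atan2(p_y, p_x) ≈ 54.14°.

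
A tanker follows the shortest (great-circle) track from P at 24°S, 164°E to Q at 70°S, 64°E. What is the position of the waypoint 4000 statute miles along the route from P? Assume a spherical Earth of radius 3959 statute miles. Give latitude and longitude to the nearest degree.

From cos δ = sin φ₁ sin φ₂ + cos φ₁ cos φ₂ cos Δλ, the central angle is δ ≈ 1.237 rad (70.9°). The total great-circle distance is δ·R ≈ 1.237 × 3959 ≈ 4896 mi, so the target fraction is f = 4000/4896 ≈ 0.817.
Interpolate at f ≈ 0.817 with slerp weights a = sin((1−f)δ)/sin δ ≈ 0.238, b = sin(fδ)/sin δ ≈ 0.897.
p = a·p₁ + b·p₂ ≈ (-0.074, 0.335, -0.939); φ = arcsin(p_z) ≈ -69.91°, λ = atan2(p_y, p_x) ≈ 102.46°.

≈ 70°S, 102°E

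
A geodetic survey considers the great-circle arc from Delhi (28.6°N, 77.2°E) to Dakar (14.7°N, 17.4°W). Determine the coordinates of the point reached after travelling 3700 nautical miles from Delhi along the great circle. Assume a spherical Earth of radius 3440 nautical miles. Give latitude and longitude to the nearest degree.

≈ 25°N, 7°E

Convert each endpoint to a unit vector on the sphere (x = cos φ cos λ, y = cos φ sin λ, z = sin φ).
The central angle between the endpoints is δ = arccos(p₁·p₂) ≈ 1.517 rad (86.9°). The total great-circle distance is δ·R ≈ 1.517 × 3440 ≈ 5220 nmi, so the target fraction is f = 3700/5220 ≈ 0.709.
Interpolate at f ≈ 0.709 with slerp weights a = sin((1−f)δ)/sin δ ≈ 0.428, b = sin(fδ)/sin δ ≈ 0.881.
p = a·p₁ + b·p₂ ≈ (0.897, 0.112, 0.429); φ = arcsin(p_z) ≈ 25.38°, λ = atan2(p_y, p_x) ≈ 7.10°.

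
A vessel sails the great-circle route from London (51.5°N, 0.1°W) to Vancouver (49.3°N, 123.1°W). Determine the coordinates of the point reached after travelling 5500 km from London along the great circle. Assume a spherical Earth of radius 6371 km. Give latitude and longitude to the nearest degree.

≈ 63°N, 100°W

Write both endpoints as unit vectors p₁, p₂ with components (cos φ cos λ, cos φ sin λ, sin φ).
The central angle between the endpoints is δ = arccos(p₁·p₂) ≈ 1.189 rad (68.1°). The total great-circle distance is δ·R ≈ 1.189 × 6371 ≈ 7578 km, so the target fraction is f = 5500/7578 ≈ 0.726.
Interpolate at f ≈ 0.726 with slerp weights a = sin((1−f)δ)/sin δ ≈ 0.345, b = sin(fδ)/sin δ ≈ 0.819.
p = a·p₁ + b·p₂ ≈ (-0.077, -0.448, 0.891); φ = arcsin(p_z) ≈ 62.99°, λ = atan2(p_y, p_x) ≈ -99.73°.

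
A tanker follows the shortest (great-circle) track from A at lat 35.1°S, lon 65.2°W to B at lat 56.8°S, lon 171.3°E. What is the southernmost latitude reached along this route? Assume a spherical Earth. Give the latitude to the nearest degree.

The great circle lies in the plane with unit normal n̂ = (p₁ × p₂)/|p₁ × p₂|.
Here n̂_z ≈ -0.384; the vertex latitude is φ_max = arccos|n̂_z| ≈ 67.4°.
Check via Clairaut: cos φ_max = |cos φ₁| · sin C = cos(35.1°)·sin(152.0°) ≈ 0.384, again giving ≈ 67.4°.

≈ 67°S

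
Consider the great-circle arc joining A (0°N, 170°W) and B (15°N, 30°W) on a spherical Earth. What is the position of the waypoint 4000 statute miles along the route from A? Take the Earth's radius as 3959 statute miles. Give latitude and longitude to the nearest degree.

From cos δ = sin φ₁ sin φ₂ + cos φ₁ cos φ₂ cos Δλ, the central angle is δ ≈ 2.404 rad (137.7°). The total great-circle distance is δ·R ≈ 2.404 × 3959 ≈ 9517 mi, so the target fraction is f = 4000/9517 ≈ 0.420.
Interpolate at f ≈ 0.420 with slerp weights a = sin((1−f)δ)/sin δ ≈ 1.463, b = sin(fδ)/sin δ ≈ 1.259.
p = a·p₁ + b·p₂ ≈ (-0.388, -0.862, 0.326); φ = arcsin(p_z) ≈ 19.02°, λ = atan2(p_y, p_x) ≈ -114.21°.

≈ (19°N, 114°W)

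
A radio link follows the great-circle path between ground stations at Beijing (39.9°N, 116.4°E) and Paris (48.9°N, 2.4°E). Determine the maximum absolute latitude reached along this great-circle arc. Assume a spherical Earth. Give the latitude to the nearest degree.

≈ 61°N

The great circle lies in the plane with unit normal n̂ = (p₁ × p₂)/|p₁ × p₂|.
Here n̂_z ≈ -0.480; the vertex latitude is φ_max = arccos|n̂_z| ≈ 61.3°.
Check via Clairaut: cos φ_max = |cos φ₁| · sin C = cos(39.9°)·sin(38.7°) ≈ 0.480, again giving ≈ 61.3°.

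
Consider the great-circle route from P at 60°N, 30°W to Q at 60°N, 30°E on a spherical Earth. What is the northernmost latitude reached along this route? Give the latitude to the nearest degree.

The great circle lies in the plane with unit normal n̂ = (p₁ × p₂)/|p₁ × p₂|.
Here n̂_z ≈ +0.447; the vertex latitude is φ_max = arccos|n̂_z| ≈ 63.4°.
Check via Clairaut: cos φ_max = |cos φ₁| · sin C = cos(60.0°)·sin(63.4°) ≈ 0.447, again giving ≈ 63.4°.

≈ 63°N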